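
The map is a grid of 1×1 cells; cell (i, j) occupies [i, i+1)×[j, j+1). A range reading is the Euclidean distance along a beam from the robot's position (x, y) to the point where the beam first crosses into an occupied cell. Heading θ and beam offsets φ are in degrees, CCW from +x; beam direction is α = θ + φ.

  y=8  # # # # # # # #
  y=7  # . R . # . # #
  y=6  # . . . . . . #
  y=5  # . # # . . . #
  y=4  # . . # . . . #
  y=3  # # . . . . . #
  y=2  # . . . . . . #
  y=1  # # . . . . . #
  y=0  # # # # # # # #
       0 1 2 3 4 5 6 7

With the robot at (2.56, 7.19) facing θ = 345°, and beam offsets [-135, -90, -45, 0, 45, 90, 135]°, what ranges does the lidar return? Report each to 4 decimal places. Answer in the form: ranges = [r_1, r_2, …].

beam 1: φ=-135°, α=210°
  dir = (cos 210°, sin 210°) = (-0.8660, -0.5000); from cell (2,7)
  next x-line at t=0.6466, next y-line at t=0.3800; Δt_x=1.1547, Δt_y=2.0000
    y: enter (2,6) at t=0.3800
    x: enter (1,6) at t=0.6466
    x: enter (0,6) at t=1.8013 ← occupied
  → r_1 = 1.8013
beam 2: φ=-90°, α=255°
  dir = (cos 255°, sin 255°) = (-0.2588, -0.9659); from cell (2,7)
  next x-line at t=2.1637, next y-line at t=0.1967; Δt_x=3.8637, Δt_y=1.0353
    y: enter (2,6) at t=0.1967
    y: enter (2,5) at t=1.2320 ← occupied
  → r_2 = 1.2320
beam 3: φ=-45°, α=300°
  dir = (cos 300°, sin 300°) = (0.5000, -0.8660); from cell (2,7)
  next x-line at t=0.8800, next y-line at t=0.2194; Δt_x=2.0000, Δt_y=1.1547
    y: enter (2,6) at t=0.2194
    x: enter (3,6) at t=0.8800
    y: enter (3,5) at t=1.3741 ← occupied
  → r_3 = 1.3741
beam 4: φ=0°, α=345°
  dir = (cos 345°, sin 345°) = (0.9659, -0.2588); from cell (2,7)
  next x-line at t=0.4555, next y-line at t=0.7341; Δt_x=1.0353, Δt_y=3.8637
    x: enter (3,7) at t=0.4555
    y: enter (3,6) at t=0.7341
    x: enter (4,6) at t=1.4908
    x: enter (5,6) at t=2.5261
    x: enter (6,6) at t=3.5614
    x: enter (7,6) at t=4.5966 ← occupied
  → r_4 = 4.5966
beam 5: φ=45°, α=30°
  dir = (cos 30°, sin 30°) = (0.8660, 0.5000); from cell (2,7)
  next x-line at t=0.5081, next y-line at t=1.6200; Δt_x=1.1547, Δt_y=2.0000
    x: enter (3,7) at t=0.5081
    y: enter (3,8) at t=1.6200 ← occupied
  → r_5 = 1.6200
beam 6: φ=90°, α=75°
  dir = (cos 75°, sin 75°) = (0.2588, 0.9659); from cell (2,7)
  next x-line at t=1.7000, next y-line at t=0.8386; Δt_x=3.8637, Δt_y=1.0353
    y: enter (2,8) at t=0.8386 ← occupied
  → r_6 = 0.8386
beam 7: φ=135°, α=120°
  dir = (cos 120°, sin 120°) = (-0.5000, 0.8660); from cell (2,7)
  next x-line at t=1.1200, next y-line at t=0.9353; Δt_x=2.0000, Δt_y=1.1547
    y: enter (2,8) at t=0.9353 ← occupied
  → r_7 = 0.9353

ranges = [1.8013, 1.2320, 1.3741, 4.5966, 1.6200, 0.8386, 0.9353]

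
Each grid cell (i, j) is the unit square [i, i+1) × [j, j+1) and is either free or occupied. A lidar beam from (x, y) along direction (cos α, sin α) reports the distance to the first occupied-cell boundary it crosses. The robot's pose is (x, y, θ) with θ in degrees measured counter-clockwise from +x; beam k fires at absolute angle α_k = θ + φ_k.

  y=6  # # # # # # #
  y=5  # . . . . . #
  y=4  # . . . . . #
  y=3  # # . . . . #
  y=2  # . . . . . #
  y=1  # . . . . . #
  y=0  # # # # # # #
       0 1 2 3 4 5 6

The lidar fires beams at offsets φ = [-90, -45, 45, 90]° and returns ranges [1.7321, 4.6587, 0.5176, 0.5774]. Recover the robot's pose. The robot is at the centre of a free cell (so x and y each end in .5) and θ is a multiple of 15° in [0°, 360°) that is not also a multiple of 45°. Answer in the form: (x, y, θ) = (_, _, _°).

Enumerate (i+0.5, j+0.5, θ) over the 24 free cells and 16 admissible headings. For each, cast all 4 beams and compare to the given ranges.
  (1.5, 2.5, 285°): beam 1 = 0.5176 ≠ 1.7321 ✗
  (5.5, 1.5, 165°): beam 1 = 1.9319 ≠ 1.7321 ✗
  (1.5, 2.5, 210°): beam 1 = 0.5774 ≠ 1.7321 ✗
  (1.5, 4.5, 150°): beam 2 = 1.5529 ≠ 4.6587 ✗
  …
  (1.5, 2.5, 30°): r_1=1.7321, r_2=4.6587, r_3=0.5176, r_4=0.5774 — all match ✓
Only this pose fits every beam.

(x, y, θ) = (1.5, 2.5, 30°)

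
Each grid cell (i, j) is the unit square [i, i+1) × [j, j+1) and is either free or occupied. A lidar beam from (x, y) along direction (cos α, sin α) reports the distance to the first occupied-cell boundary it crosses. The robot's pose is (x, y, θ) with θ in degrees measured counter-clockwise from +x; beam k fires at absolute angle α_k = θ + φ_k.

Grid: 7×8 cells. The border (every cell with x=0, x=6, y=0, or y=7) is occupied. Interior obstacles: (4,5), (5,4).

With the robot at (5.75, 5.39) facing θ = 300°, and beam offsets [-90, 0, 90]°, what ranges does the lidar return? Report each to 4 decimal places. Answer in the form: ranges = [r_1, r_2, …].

ranges = [0.7800, 0.4503, 0.2887]

beam 1: φ=-90°, α=210°
  dir = (cos 210°, sin 210°) = (-0.8660, -0.5000); from cell (5,5)
  next x-line at t=0.8660, next y-line at t=0.7800; Δt_x=1.1547, Δt_y=2.0000
    y: enter (5,4) at t=0.7800 ← occupied
  → r_1 = 0.7800
beam 2: φ=0°, α=300°
  dir = (cos 300°, sin 300°) = (0.5000, -0.8660); from cell (5,5)
  next x-line at t=0.5000, next y-line at t=0.4503; Δt_x=2.0000, Δt_y=1.1547
    y: enter (5,4) at t=0.4503 ← occupied
  → r_2 = 0.4503
beam 3: φ=90°, α=30°
  dir = (cos 30°, sin 30°) = (0.8660, 0.5000); from cell (5,5)
  next x-line at t=0.2887, next y-line at t=1.2200; Δt_x=1.1547, Δt_y=2.0000
    x: enter (6,5) at t=0.2887 ← occupied
  → r_3 = 0.2887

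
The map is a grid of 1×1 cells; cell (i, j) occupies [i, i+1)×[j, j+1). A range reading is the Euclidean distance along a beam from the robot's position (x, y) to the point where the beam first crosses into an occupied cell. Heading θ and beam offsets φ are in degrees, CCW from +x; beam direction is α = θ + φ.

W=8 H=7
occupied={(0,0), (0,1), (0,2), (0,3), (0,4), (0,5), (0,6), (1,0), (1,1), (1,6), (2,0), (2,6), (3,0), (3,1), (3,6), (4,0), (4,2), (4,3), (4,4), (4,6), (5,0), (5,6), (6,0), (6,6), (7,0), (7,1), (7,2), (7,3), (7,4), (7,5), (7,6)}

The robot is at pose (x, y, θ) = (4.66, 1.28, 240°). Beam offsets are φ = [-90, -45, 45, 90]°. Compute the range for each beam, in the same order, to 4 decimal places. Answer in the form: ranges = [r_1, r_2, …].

ranges = [0.7621, 0.6833, 0.2899, 0.5600]

beam 1: φ=-90°, α=150°
  dir = (cos 150°, sin 150°) = (-0.8660, 0.5000); from cell (4,1)
  next x-line at t=0.7621, next y-line at t=1.4400; Δt_x=1.1547, Δt_y=2.0000
    x: enter (3,1) at t=0.7621 ← occupied
  → r_1 = 0.7621
beam 2: φ=-45°, α=195°
  dir = (cos 195°, sin 195°) = (-0.9659, -0.2588); from cell (4,1)
  next x-line at t=0.6833, next y-line at t=1.0818; Δt_x=1.0353, Δt_y=3.8637
    x: enter (3,1) at t=0.6833 ← occupied
  → r_2 = 0.6833
beam 3: φ=45°, α=285°
  dir = (cos 285°, sin 285°) = (0.2588, -0.9659); from cell (4,1)
  next x-line at t=1.3137, next y-line at t=0.2899; Δt_x=3.8637, Δt_y=1.0353
    y: enter (4,0) at t=0.2899 ← occupied
  → r_3 = 0.2899
beam 4: φ=90°, α=330°
  dir = (cos 330°, sin 330°) = (0.8660, -0.5000); from cell (4,1)
  next x-line at t=0.3926, next y-line at t=0.5600; Δt_x=1.1547, Δt_y=2.0000
    x: enter (5,1) at t=0.3926
    y: enter (5,0) at t=0.5600 ← occupied
  → r_4 = 0.5600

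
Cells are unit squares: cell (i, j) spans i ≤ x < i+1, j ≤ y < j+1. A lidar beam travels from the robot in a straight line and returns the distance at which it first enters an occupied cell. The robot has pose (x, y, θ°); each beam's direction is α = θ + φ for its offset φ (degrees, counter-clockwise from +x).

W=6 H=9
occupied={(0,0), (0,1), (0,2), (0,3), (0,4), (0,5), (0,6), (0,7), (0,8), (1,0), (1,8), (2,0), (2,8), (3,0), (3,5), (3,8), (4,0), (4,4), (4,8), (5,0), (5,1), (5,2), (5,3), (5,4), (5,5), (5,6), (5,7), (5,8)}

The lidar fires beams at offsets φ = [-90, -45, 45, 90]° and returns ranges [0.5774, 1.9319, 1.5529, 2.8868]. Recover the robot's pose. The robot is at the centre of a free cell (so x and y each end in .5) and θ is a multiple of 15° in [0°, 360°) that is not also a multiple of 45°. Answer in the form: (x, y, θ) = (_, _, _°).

The pose lattice has 26·16 = 416 candidates. Test each by forward raycasting.
  (3.5, 2.5, 120°): beam 1 = 1.7321 ≠ 0.5774 ✗
  (3.5, 2.5, 240°): beam 1 = 2.8868 ≠ 0.5774 ✗
  (2.5, 7.5, 255°): beam 1 = 1.5529 ≠ 0.5774 ✗
  (1.5, 4.5, 210°): beam 1 = 1.0000 ≠ 0.5774 ✗
  …
  (3.5, 7.5, 210°): r_1=0.5774, r_2=1.9319, r_3=1.5529, r_4=2.8868 — all match ✓
Unique over the lattice → pose = (3.5, 7.5, 210°).

(x, y, θ) = (3.5, 7.5, 210°)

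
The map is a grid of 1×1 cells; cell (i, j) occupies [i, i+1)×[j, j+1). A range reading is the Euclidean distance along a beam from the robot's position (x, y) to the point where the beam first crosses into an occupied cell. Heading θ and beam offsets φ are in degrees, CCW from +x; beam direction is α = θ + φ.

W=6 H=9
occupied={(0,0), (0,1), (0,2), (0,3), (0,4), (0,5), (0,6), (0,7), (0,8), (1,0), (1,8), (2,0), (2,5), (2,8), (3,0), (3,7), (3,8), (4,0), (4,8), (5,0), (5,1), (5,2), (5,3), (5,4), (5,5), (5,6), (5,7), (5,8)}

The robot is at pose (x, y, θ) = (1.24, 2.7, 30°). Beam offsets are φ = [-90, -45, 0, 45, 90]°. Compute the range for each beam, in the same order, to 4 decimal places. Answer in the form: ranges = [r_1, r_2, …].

ranges = [1.9630, 3.8926, 4.3417, 2.9364, 0.4800]

beam 1: φ=-90°, α=300°
  cosα=0.5000 sinα=-0.8660 | (1,2) | tMaxX 1.5200 tMaxY 0.8083 | tΔX 2.0000 tΔY 1.1547
    t=0.8083 [y] (1,1)
    t=1.5200 [x] (2,1)
    t=1.9630 [y] (2,0) — stop
  → r_1 = 1.9630
beam 2: φ=-45°, α=345°
  cosα=0.9659 sinα=-0.2588 | (1,2) | tMaxX 0.7868 tMaxY 2.7046 | tΔX 1.0353 tΔY 3.8637
    t=0.7868 [x] (2,2)
    t=1.8221 [x] (3,2)
    t=2.7046 [y] (3,1)
    t=2.8574 [x] (4,1)
    t=3.8926 [x] (5,1) — stop
  → r_2 = 3.8926
beam 3: φ=0°, α=30°
  cosα=0.8660 sinα=0.5000 | (1,2) | tMaxX 0.8776 tMaxY 0.6000 | tΔX 1.1547 tΔY 2.0000
    t=0.6000 [y] (1,3)
    t=0.8776 [x] (2,3)
    t=2.0323 [x] (3,3)
    t=2.6000 [y] (3,4)
    t=3.1870 [x] (4,4)
    t=4.3417 [x] (5,4) — stop
  → r_3 = 4.3417
beam 4: φ=45°, α=75°
  cosα=0.2588 sinα=0.9659 | (1,2) | tMaxX 2.9364 tMaxY 0.3106 | tΔX 3.8637 tΔY 1.0353
    t=0.3106 [y] (1,3)
    t=1.3459 [y] (1,4)
    t=2.3811 [y] (1,5)
    t=2.9364 [x] (2,5) — stop
  → r_4 = 2.9364
beam 5: φ=90°, α=120°
  cosα=-0.5000 sinα=0.8660 | (1,2) | tMaxX 0.4800 tMaxY 0.3464 | tΔX 2.0000 tΔY 1.1547
    t=0.3464 [y] (1,3)
    t=0.4800 [x] (0,3) — stop
  → r_5 = 0.4800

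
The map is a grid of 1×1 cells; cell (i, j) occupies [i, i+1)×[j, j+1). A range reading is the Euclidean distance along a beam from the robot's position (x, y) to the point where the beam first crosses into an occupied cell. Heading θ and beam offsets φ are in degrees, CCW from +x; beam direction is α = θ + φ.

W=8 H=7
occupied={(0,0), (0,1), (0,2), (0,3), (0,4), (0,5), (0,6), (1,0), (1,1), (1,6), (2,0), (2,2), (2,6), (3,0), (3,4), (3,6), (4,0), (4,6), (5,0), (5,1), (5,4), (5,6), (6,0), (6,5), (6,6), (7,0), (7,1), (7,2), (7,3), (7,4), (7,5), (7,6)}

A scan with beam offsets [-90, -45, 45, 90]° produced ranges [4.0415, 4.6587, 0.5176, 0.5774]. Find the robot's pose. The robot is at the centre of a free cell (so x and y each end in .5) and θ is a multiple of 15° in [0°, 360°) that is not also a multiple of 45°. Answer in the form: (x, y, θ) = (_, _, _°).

(x, y, θ) = (5.5, 2.5, 210°)

The pose lattice has 24·16 = 384 candidates. Test each by forward raycasting.
  (5.5, 2.5, 150°): beam 1 = 2.8868 ≠ 4.0415 ✗
  (6.5, 4.5, 60°): beam 1 = 0.5774 ≠ 4.0415 ✗
  (3.5, 3.5, 345°): beam 1 = 2.5882 ≠ 4.0415 ✗
  (1.5, 2.5, 345°): beam 1 = 0.5176 ≠ 4.0415 ✗
  …
  (5.5, 2.5, 210°): r_1=4.0415, r_2=4.6587, r_3=0.5176, r_4=0.5774 — all match ✓
Unique over the lattice → pose = (5.5, 2.5, 210°).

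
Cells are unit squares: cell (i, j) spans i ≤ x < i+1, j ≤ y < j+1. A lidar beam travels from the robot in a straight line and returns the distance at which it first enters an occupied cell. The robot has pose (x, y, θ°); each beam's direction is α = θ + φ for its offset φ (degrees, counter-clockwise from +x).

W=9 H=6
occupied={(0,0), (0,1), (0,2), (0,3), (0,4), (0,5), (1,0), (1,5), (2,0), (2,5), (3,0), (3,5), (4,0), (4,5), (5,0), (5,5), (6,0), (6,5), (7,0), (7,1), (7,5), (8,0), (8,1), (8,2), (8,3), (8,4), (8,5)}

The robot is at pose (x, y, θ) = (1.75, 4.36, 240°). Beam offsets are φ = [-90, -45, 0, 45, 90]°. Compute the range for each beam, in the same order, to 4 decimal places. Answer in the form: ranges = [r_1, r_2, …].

ranges = [0.8660, 0.7765, 1.5000, 3.4785, 6.0622]

beam 1: φ=-90°, α=150°
  dir = (cos 150°, sin 150°) = (-0.8660, 0.5000); from cell (1,4)
  next x-line at t=0.8660, next y-line at t=1.2800; Δt_x=1.1547, Δt_y=2.0000
    x: enter (0,4) at t=0.8660 ← occupied
  → r_1 = 0.8660
beam 2: φ=-45°, α=195°
  dir = (cos 195°, sin 195°) = (-0.9659, -0.2588); from cell (1,4)
  next x-line at t=0.7765, next y-line at t=1.3909; Δt_x=1.0353, Δt_y=3.8637
    x: enter (0,4) at t=0.7765 ← occupied
  → r_2 = 0.7765
beam 3: φ=0°, α=240°
  dir = (cos 240°, sin 240°) = (-0.5000, -0.8660); from cell (1,4)
  next x-line at t=1.5000, next y-line at t=0.4157; Δt_x=2.0000, Δt_y=1.1547
    y: enter (1,3) at t=0.4157
    x: enter (0,3) at t=1.5000 ← occupied
  → r_3 = 1.5000
beam 4: φ=45°, α=285°
  dir = (cos 285°, sin 285°) = (0.2588, -0.9659); from cell (1,4)
  next x-line at t=0.9659, next y-line at t=0.3727; Δt_x=3.8637, Δt_y=1.0353
    y: enter (1,3) at t=0.3727
    x: enter (2,3) at t=0.9659
    y: enter (2,2) at t=1.4080
    y: enter (2,1) at t=2.4433
    y: enter (2,0) at t=3.4785 ← occupied
  → r_4 = 3.4785
beam 5: φ=90°, α=330°
  dir = (cos 330°, sin 330°) = (0.8660, -0.5000); from cell (1,4)
  next x-line at t=0.2887, next y-line at t=0.7200; Δt_x=1.1547, Δt_y=2.0000
    x: enter (2,4) at t=0.2887
    y: enter (2,3) at t=0.7200
    x: enter (3,3) at t=1.4434
    x: enter (4,3) at t=2.5981
    y: enter (4,2) at t=2.7200
    x: enter (5,2) at t=3.7528
    y: enter (5,1) at t=4.7200
    x: enter (6,1) at t=4.9075
    x: enter (7,1) at t=6.0622 ← occupied
  → r_5 = 6.0622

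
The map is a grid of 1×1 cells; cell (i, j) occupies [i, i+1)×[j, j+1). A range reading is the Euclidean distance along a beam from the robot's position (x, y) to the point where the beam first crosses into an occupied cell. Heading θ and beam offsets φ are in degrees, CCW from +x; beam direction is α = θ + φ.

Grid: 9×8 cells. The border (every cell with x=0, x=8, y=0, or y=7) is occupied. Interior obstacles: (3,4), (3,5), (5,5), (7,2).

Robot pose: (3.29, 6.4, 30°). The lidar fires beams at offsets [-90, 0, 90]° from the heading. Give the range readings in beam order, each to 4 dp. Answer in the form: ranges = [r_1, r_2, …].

ranges = [0.4619, 1.2000, 0.6928]

beam 1: φ=-90°, α=300°
  dir = (cos 300°, sin 300°) = (0.5000, -0.8660); from cell (3,6)
  next x-line at t=1.4200, next y-line at t=0.4619; Δt_x=2.0000, Δt_y=1.1547
    y: enter (3,5) at t=0.4619 ← occupied
  → r_1 = 0.4619
beam 2: φ=0°, α=30°
  dir = (cos 30°, sin 30°) = (0.8660, 0.5000); from cell (3,6)
  next x-line at t=0.8198, next y-line at t=1.2000; Δt_x=1.1547, Δt_y=2.0000
    x: enter (4,6) at t=0.8198
    y: enter (4,7) at t=1.2000 ← occupied
  → r_2 = 1.2000
beam 3: φ=90°, α=120°
  dir = (cos 120°, sin 120°) = (-0.5000, 0.8660); from cell (3,6)
  next x-line at t=0.5800, next y-line at t=0.6928; Δt_x=2.0000, Δt_y=1.1547
    x: enter (2,6) at t=0.5800
    y: enter (2,7) at t=0.6928 ← occupied
  → r_3 = 0.6928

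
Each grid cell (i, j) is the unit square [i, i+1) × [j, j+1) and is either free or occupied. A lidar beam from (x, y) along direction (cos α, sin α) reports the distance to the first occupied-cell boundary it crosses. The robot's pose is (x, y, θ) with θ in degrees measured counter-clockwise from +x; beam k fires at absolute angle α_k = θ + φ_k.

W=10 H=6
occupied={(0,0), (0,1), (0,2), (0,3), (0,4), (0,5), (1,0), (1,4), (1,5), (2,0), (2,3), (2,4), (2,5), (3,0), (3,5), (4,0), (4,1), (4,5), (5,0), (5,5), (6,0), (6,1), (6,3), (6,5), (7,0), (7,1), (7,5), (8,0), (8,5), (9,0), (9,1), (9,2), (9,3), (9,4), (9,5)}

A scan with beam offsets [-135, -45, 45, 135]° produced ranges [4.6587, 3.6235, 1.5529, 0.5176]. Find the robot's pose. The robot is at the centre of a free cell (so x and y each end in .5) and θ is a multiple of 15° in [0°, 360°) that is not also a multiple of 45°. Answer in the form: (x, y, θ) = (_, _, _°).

(x, y, θ) = (7.5, 4.5, 330°)

The pose lattice has 25·16 = 400 candidates. Test each by forward raycasting.
  (2.5, 2.5, 105°): beam 1 = 1.7321 ≠ 4.6587 ✗
  (1.5, 3.5, 60°): beam 1 = 2.5882 ≠ 4.6587 ✗
  (1.5, 3.5, 120°): beam 1 = 0.5176 ≠ 4.6587 ✗
  …
  (7.5, 4.5, 330°): r_1=4.6587, r_2=3.6235, r_3=1.5529, r_4=0.5176 — all match ✓
Unique over the lattice → pose = (7.5, 4.5, 330°).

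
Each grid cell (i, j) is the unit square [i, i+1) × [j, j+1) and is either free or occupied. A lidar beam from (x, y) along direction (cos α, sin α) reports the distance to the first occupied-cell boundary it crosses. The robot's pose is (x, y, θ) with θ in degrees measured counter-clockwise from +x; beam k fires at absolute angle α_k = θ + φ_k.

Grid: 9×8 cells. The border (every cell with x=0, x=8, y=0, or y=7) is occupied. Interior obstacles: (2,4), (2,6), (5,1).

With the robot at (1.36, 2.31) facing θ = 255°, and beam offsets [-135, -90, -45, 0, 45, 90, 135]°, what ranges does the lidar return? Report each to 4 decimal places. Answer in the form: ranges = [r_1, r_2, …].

ranges = [0.7200, 0.3727, 0.4157, 1.3562, 1.5127, 3.7684, 7.6672]

beam 1: φ=-135°, α=120°
  direction (-0.5000, 0.8660); cell (1,2); t to first gridline: x 0.7200, y 0.7967 (then +2.0000 / +1.1547)
    (0,2) via x @ 0.7200  # hit
  → r_1 = 0.7200
beam 2: φ=-90°, α=165°
  direction (-0.9659, 0.2588); cell (1,2); t to first gridline: x 0.3727, y 2.6660 (then +1.0353 / +3.8637)
    (0,2) via x @ 0.3727  # hit
  → r_2 = 0.3727
beam 3: φ=-45°, α=210°
  direction (-0.8660, -0.5000); cell (1,2); t to first gridline: x 0.4157, y 0.6200 (then +1.1547 / +2.0000)
    (0,2) via x @ 0.4157  # hit
  → r_3 = 0.4157
beam 4: φ=0°, α=255°
  direction (-0.2588, -0.9659); cell (1,2); t to first gridline: x 1.3909, y 0.3209 (then +3.8637 / +1.0353)
    (1,1) via y @ 0.3209
    (1,0) via y @ 1.3562  # hit
  → r_4 = 1.3562
beam 5: φ=45°, α=300°
  direction (0.5000, -0.8660); cell (1,2); t to first gridline: x 1.2800, y 0.3580 (then +2.0000 / +1.1547)
    (1,1) via y @ 0.3580
    (2,1) via x @ 1.2800
    (2,0) via y @ 1.5127  # hit
  → r_5 = 1.5127
beam 6: φ=90°, α=345°
  direction (0.9659, -0.2588); cell (1,2); t to first gridline: x 0.6626, y 1.1977 (then +1.0353 / +3.8637)
    (2,2) via x @ 0.6626
    (2,1) via y @ 1.1977
    (3,1) via x @ 1.6979
    (4,1) via x @ 2.7331
    (5,1) via x @ 3.7684  # hit
  → r_6 = 3.7684
beam 7: φ=135°, α=30°
  direction (0.8660, 0.5000); cell (1,2); t to first gridline: x 0.7390, y 1.3800 (then +1.1547 / +2.0000)
    (2,2) via x @ 0.7390
    (2,3) via y @ 1.3800
    (3,3) via x @ 1.8937
    (4,3) via x @ 3.0484
    (4,4) via y @ 3.3800
    (5,4) via x @ 4.2031
    (6,4) via x @ 5.3578
    (6,5) via y @ 5.3800
    (7,5) via x @ 6.5125
    (7,6) via y @ 7.3800
    (8,6) via x @ 7.6672  # hit
  → r_7 = 7.6672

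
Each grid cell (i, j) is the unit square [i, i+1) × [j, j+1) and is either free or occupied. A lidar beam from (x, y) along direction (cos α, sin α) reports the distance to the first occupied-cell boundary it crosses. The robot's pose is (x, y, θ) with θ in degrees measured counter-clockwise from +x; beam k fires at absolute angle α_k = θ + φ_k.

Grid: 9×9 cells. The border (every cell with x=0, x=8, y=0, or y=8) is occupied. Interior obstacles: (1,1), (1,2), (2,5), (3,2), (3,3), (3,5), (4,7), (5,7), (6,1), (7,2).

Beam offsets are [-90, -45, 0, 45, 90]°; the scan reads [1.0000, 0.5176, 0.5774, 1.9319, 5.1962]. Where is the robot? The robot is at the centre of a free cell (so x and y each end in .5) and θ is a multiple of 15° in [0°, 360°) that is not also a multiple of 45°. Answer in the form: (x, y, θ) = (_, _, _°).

Candidates: 39 free-cell centres × 16 headings = 624 poses. Raycast each; keep the one whose scan matches to 4 dp.
  (3.5, 4.5, 285°): beam 1 = 2.5882 ≠ 1.0000 ✗
  (2.5, 3.5, 210°): beam 1 = 3.0000 ≠ 1.0000 ✗
  (6.5, 5.5, 240°): beam 1 = 5.0000 ≠ 1.0000 ✗
  …
  (3.5, 1.5, 300°): r_1=1.0000, r_2=0.5176, r_3=0.5774, r_4=1.9319, r_5=5.1962 — all match ✓
Unique over the lattice → pose = (3.5, 1.5, 300°).

(x, y, θ) = (3.5, 1.5, 300°)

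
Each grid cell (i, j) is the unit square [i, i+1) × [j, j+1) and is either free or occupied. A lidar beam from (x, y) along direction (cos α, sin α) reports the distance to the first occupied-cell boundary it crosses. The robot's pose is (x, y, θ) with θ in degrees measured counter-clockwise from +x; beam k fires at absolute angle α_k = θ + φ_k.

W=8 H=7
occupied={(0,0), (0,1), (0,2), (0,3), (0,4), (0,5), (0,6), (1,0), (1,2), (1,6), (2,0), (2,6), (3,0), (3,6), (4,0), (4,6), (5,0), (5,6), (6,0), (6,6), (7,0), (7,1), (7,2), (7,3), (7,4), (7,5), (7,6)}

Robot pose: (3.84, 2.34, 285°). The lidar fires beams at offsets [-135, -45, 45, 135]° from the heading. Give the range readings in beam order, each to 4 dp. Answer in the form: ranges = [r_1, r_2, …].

beam 1: φ=-135°, α=150°
  cosα=-0.8660 sinα=0.5000 | (3,2) | tMaxX 0.9699 tMaxY 1.3200 | tΔX 1.1547 tΔY 2.0000
    t=0.9699 [x] (2,2)
    t=1.3200 [y] (2,3)
    t=2.1246 [x] (1,3)
    t=3.2793 [x] (0,3) — stop
  → r_1 = 3.2793
beam 2: φ=-45°, α=240°
  cosα=-0.5000 sinα=-0.8660 | (3,2) | tMaxX 1.6800 tMaxY 0.3926 | tΔX 2.0000 tΔY 1.1547
    t=0.3926 [y] (3,1)
    t=1.5473 [y] (3,0) — stop
  → r_2 = 1.5473
beam 3: φ=45°, α=330°
  cosα=0.8660 sinα=-0.5000 | (3,2) | tMaxX 0.1848 tMaxY 0.6800 | tΔX 1.1547 tΔY 2.0000
    t=0.1848 [x] (4,2)
    t=0.6800 [y] (4,1)
    t=1.3395 [x] (5,1)
    t=2.4942 [x] (6,1)
    t=2.6800 [y] (6,0) — stop
  → r_3 = 2.6800
beam 4: φ=135°, α=60°
  cosα=0.5000 sinα=0.8660 | (3,2) | tMaxX 0.3200 tMaxY 0.7621 | tΔX 2.0000 tΔY 1.1547
    t=0.3200 [x] (4,2)
    t=0.7621 [y] (4,3)
    t=1.9168 [y] (4,4)
    t=2.3200 [x] (5,4)
    t=3.0715 [y] (5,5)
    t=4.2262 [y] (5,6) — stop
  → r_4 = 4.2262

ranges = [3.2793, 1.5473, 2.6800, 4.2262]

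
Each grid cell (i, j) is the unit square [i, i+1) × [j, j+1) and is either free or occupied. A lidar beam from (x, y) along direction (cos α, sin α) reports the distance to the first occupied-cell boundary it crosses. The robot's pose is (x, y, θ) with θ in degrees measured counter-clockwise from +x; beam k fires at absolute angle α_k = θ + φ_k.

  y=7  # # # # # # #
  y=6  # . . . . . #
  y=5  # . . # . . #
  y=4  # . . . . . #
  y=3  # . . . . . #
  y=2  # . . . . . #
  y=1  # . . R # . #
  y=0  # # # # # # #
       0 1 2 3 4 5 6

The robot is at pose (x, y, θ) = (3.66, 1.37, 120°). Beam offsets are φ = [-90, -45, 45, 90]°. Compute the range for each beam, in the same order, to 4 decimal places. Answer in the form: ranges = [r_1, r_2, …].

ranges = [0.3926, 5.8286, 2.7538, 0.7400]

beam 1: φ=-90°, α=30°
  cosα=0.8660 sinα=0.5000 | (3,1) | tMaxX 0.3926 tMaxY 1.2600 | tΔX 1.1547 tΔY 2.0000
    t=0.3926 [x] (4,1) — stop
  → r_1 = 0.3926
beam 2: φ=-45°, α=75°
  cosα=0.2588 sinα=0.9659 | (3,1) | tMaxX 1.3137 tMaxY 0.6522 | tΔX 3.8637 tΔY 1.0353
    t=0.6522 [y] (3,2)
    t=1.3137 [x] (4,2)
    t=1.6875 [y] (4,3)
    t=2.7228 [y] (4,4)
    t=3.7581 [y] (4,5)
    t=4.7933 [y] (4,6)
    t=5.1774 [x] (5,6)
    t=5.8286 [y] (5,7) — stop
  → r_2 = 5.8286
beam 3: φ=45°, α=165°
  cosα=-0.9659 sinα=0.2588 | (3,1) | tMaxX 0.6833 tMaxY 2.4341 | tΔX 1.0353 tΔY 3.8637
    t=0.6833 [x] (2,1)
    t=1.7186 [x] (1,1)
    t=2.4341 [y] (1,2)
    t=2.7538 [x] (0,2) — stop
  → r_3 = 2.7538
beam 4: φ=90°, α=210°
  cosα=-0.8660 sinα=-0.5000 | (3,1) | tMaxX 0.7621 tMaxY 0.7400 | tΔX 1.1547 tΔY 2.0000
    t=0.7400 [y] (3,0) — stop
  → r_4 = 0.7400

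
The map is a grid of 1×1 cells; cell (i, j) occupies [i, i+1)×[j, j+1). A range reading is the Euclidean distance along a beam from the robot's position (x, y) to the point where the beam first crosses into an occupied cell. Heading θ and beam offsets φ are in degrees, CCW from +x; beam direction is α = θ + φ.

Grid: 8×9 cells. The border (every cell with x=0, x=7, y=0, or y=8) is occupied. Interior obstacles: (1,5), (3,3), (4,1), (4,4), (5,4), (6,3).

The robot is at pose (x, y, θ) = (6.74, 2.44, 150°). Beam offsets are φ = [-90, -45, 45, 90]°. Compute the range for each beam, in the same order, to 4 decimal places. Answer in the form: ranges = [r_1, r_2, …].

ranges = [0.5200, 0.5798, 1.8014, 1.6628]

beam 1: φ=-90°, α=60°
  direction (0.5000, 0.8660); cell (6,2); t to first gridline: x 0.5200, y 0.6466 (then +2.0000 / +1.1547)
    (7,2) via x @ 0.5200  # hit
  → r_1 = 0.5200
beam 2: φ=-45°, α=105°
  direction (-0.2588, 0.9659); cell (6,2); t to first gridline: x 2.8591, y 0.5798 (then +3.8637 / +1.0353)
    (6,3) via y @ 0.5798  # hit
  → r_2 = 0.5798
beam 3: φ=45°, α=195°
  direction (-0.9659, -0.2588); cell (6,2); t to first gridline: x 0.7661, y 1.7000 (then +1.0353 / +3.8637)
    (5,2) via x @ 0.7661
    (5,1) via y @ 1.7000
    (4,1) via x @ 1.8014  # hit
  → r_3 = 1.8014
beam 4: φ=90°, α=240°
  direction (-0.5000, -0.8660); cell (6,2); t to first gridline: x 1.4800, y 0.5081 (then +2.0000 / +1.1547)
    (6,1) via y @ 0.5081
    (5,1) via x @ 1.4800
    (5,0) via y @ 1.6628  # hit
  → r_4 = 1.6628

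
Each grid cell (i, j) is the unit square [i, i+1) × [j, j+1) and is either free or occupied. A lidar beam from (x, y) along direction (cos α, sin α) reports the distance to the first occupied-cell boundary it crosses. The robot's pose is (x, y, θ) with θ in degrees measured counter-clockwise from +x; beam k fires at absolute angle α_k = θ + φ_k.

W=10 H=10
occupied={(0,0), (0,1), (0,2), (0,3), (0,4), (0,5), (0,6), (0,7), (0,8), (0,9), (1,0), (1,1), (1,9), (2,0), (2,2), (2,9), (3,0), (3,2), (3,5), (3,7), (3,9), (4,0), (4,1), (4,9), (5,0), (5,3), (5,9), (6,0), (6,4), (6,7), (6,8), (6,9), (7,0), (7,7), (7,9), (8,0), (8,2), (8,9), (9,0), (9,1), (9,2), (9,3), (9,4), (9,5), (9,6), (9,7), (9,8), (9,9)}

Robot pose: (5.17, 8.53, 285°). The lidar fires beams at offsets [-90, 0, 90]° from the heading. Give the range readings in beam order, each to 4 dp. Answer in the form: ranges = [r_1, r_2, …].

ranges = [2.0478, 3.6545, 0.8593]

beam 1: φ=-90°, α=195°
  cosα=-0.9659 sinα=-0.2588 | (5,8) | tMaxX 0.1760 tMaxY 2.0478 | tΔX 1.0353 tΔY 3.8637
    t=0.1760 [x] (4,8)
    t=1.2113 [x] (3,8)
    t=2.0478 [y] (3,7) — stop
  → r_1 = 2.0478
beam 2: φ=0°, α=285°
  cosα=0.2588 sinα=-0.9659 | (5,8) | tMaxX 3.2069 tMaxY 0.5487 | tΔX 3.8637 tΔY 1.0353
    t=0.5487 [y] (5,7)
    t=1.5840 [y] (5,6)
    t=2.6192 [y] (5,5)
    t=3.2069 [x] (6,5)
    t=3.6545 [y] (6,4) — stop
  → r_2 = 3.6545
beam 3: φ=90°, α=15°
  cosα=0.9659 sinα=0.2588 | (5,8) | tMaxX 0.8593 tMaxY 1.8159 | tΔX 1.0353 tΔY 3.8637
    t=0.8593 [x] (6,8) — stop
  → r_3 = 0.8593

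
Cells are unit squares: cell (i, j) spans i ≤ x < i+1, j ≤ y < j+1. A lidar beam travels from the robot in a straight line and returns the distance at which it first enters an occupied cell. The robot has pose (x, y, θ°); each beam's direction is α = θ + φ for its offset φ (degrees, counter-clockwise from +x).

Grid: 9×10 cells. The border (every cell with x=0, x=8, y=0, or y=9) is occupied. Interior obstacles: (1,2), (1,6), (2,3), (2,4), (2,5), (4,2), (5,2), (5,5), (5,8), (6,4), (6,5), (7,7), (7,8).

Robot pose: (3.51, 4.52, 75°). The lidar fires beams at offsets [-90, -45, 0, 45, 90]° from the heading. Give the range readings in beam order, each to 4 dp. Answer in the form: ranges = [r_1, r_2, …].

beam 1: φ=-90°, α=345°
  direction (0.9659, -0.2588); cell (3,4); t to first gridline: x 0.5073, y 2.0091 (then +1.0353 / +3.8637)
    (4,4) via x @ 0.5073
    (5,4) via x @ 1.5426
    (5,3) via y @ 2.0091
    (6,3) via x @ 2.5778
    (7,3) via x @ 3.6131
    (8,3) via x @ 4.6484  # hit
  → r_1 = 4.6484
beam 2: φ=-45°, α=30°
  direction (0.8660, 0.5000); cell (3,4); t to first gridline: x 0.5658, y 0.9600 (then +1.1547 / +2.0000)
    (4,4) via x @ 0.5658
    (4,5) via y @ 0.9600
    (5,5) via x @ 1.7205  # hit
  → r_2 = 1.7205
beam 3: φ=0°, α=75°
  direction (0.2588, 0.9659); cell (3,4); t to first gridline: x 1.8932, y 0.4969 (then +3.8637 / +1.0353)
    (3,5) via y @ 0.4969
    (3,6) via y @ 1.5322
    (4,6) via x @ 1.8932
    (4,7) via y @ 2.5675
    (4,8) via y @ 3.6028
    (4,9) via y @ 4.6380  # hit
  → r_3 = 4.6380
beam 4: φ=45°, α=120°
  direction (-0.5000, 0.8660); cell (3,4); t to first gridline: x 1.0200, y 0.5543 (then +2.0000 / +1.1547)
    (3,5) via y @ 0.5543
    (2,5) via x @ 1.0200  # hit
  → r_4 = 1.0200
beam 5: φ=90°, α=165°
  direction (-0.9659, 0.2588); cell (3,4); t to first gridline: x 0.5280, y 1.8546 (then +1.0353 / +3.8637)
    (2,4) via x @ 0.5280  # hit
  → r_5 = 0.5280

ranges = [4.6484, 1.7205, 4.6380, 1.0200, 0.5280]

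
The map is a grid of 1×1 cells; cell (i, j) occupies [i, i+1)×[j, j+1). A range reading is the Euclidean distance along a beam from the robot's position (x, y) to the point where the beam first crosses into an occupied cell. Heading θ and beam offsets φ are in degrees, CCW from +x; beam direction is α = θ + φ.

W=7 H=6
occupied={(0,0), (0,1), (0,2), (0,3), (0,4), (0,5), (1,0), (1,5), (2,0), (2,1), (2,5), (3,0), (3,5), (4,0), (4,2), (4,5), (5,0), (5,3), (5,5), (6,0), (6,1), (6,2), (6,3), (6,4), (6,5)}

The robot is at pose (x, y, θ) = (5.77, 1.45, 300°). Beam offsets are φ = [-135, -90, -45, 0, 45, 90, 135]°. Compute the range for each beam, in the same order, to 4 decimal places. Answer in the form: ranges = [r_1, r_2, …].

ranges = [4.9383, 0.9000, 0.4659, 0.4600, 0.2381, 0.2656, 0.8887]

beam 1: φ=-135°, α=165°
  d=(-0.9659,0.2588)  start (5,1)  tX=0.7972 tY=2.1250  stride 1/|dx|=1.0353 1/|dy|=3.8637
    cross x-line → (4,1), t=0.7972
    cross x-line → (3,1), t=1.8324
    cross y-line → (3,2), t=2.1250
    cross x-line → (2,2), t=2.8677
    cross x-line → (1,2), t=3.9030
    cross x-line → (0,2), t=4.9383 (wall)
  → r_1 = 4.9383
beam 2: φ=-90°, α=210°
  d=(-0.8660,-0.5000)  start (5,1)  tX=0.8891 tY=0.9000  stride 1/|dx|=1.1547 1/|dy|=2.0000
    cross x-line → (4,1), t=0.8891
    cross y-line → (4,0), t=0.9000 (wall)
  → r_2 = 0.9000
beam 3: φ=-45°, α=255°
  d=(-0.2588,-0.9659)  start (5,1)  tX=2.9751 tY=0.4659  stride 1/|dx|=3.8637 1/|dy|=1.0353
    cross y-line → (5,0), t=0.4659 (wall)
  → r_3 = 0.4659
beam 4: φ=0°, α=300°
  d=(0.5000,-0.8660)  start (5,1)  tX=0.4600 tY=0.5196  stride 1/|dx|=2.0000 1/|dy|=1.1547
    cross x-line → (6,1), t=0.4600 (wall)
  → r_4 = 0.4600
beam 5: φ=45°, α=345°
  d=(0.9659,-0.2588)  start (5,1)  tX=0.2381 tY=1.7387  stride 1/|dx|=1.0353 1/|dy|=3.8637
    cross x-line → (6,1), t=0.2381 (wall)
  → r_5 = 0.2381
beam 6: φ=90°, α=30°
  d=(0.8660,0.5000)  start (5,1)  tX=0.2656 tY=1.1000  stride 1/|dx|=1.1547 1/|dy|=2.0000
    cross x-line → (6,1), t=0.2656 (wall)
  → r_6 = 0.2656
beam 7: φ=135°, α=75°
  d=(0.2588,0.9659)  start (5,1)  tX=0.8887 tY=0.5694  stride 1/|dx|=3.8637 1/|dy|=1.0353
    cross y-line → (5,2), t=0.5694
    cross x-line → (6,2), t=0.8887 (wall)
  → r_7 = 0.8887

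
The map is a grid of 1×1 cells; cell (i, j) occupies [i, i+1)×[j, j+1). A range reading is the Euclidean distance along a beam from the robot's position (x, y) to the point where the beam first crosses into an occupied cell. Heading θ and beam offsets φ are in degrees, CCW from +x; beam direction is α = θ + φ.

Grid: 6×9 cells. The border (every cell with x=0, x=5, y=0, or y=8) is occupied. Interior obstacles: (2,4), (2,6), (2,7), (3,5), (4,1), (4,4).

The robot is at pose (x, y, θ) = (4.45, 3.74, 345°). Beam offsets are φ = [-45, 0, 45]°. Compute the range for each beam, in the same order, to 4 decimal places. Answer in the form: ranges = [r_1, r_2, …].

beam 1: φ=-45°, α=300°
  d=(0.5000,-0.8660)  start (4,3)  tX=1.1000 tY=0.8545  stride 1/|dx|=2.0000 1/|dy|=1.1547
    cross y-line → (4,2), t=0.8545
    cross x-line → (5,2), t=1.1000 (wall)
  → r_1 = 1.1000
beam 2: φ=0°, α=345°
  d=(0.9659,-0.2588)  start (4,3)  tX=0.5694 tY=2.8591  stride 1/|dx|=1.0353 1/|dy|=3.8637
    cross x-line → (5,3), t=0.5694 (wall)
  → r_2 = 0.5694
beam 3: φ=45°, α=30°
  d=(0.8660,0.5000)  start (4,3)  tX=0.6351 tY=0.5200  stride 1/|dx|=1.1547 1/|dy|=2.0000
    cross y-line → (4,4), t=0.5200 (wall)
  → r_3 = 0.5200

ranges = [1.1000, 0.5694, 0.5200]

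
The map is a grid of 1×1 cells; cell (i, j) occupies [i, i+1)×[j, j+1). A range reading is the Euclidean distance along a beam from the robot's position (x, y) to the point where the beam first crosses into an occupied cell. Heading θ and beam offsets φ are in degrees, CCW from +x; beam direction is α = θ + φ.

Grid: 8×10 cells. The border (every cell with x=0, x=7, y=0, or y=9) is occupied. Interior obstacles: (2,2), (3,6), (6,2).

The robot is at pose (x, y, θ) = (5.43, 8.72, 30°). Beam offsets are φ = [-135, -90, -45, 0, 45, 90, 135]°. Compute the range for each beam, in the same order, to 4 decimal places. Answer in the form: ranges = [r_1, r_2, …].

beam 1: φ=-135°, α=255°
  dir = (cos 255°, sin 255°) = (-0.2588, -0.9659); from cell (5,8)
  next x-line at t=1.6614, next y-line at t=0.7454; Δt_x=3.8637, Δt_y=1.0353
    y: enter (5,7) at t=0.7454
    x: enter (4,7) at t=1.6614
    y: enter (4,6) at t=1.7807
    y: enter (4,5) at t=2.8160
    y: enter (4,4) at t=3.8512
    y: enter (4,3) at t=4.8865
    x: enter (3,3) at t=5.5251
    y: enter (3,2) at t=5.9218
    y: enter (3,1) at t=6.9571
    y: enter (3,0) at t=7.9923 ← occupied
  → r_1 = 7.9923
beam 2: φ=-90°, α=300°
  dir = (cos 300°, sin 300°) = (0.5000, -0.8660); from cell (5,8)
  next x-line at t=1.1400, next y-line at t=0.8314; Δt_x=2.0000, Δt_y=1.1547
    y: enter (5,7) at t=0.8314
    x: enter (6,7) at t=1.1400
    y: enter (6,6) at t=1.9861
    x: enter (7,6) at t=3.1400 ← occupied
  → r_2 = 3.1400
beam 3: φ=-45°, α=345°
  dir = (cos 345°, sin 345°) = (0.9659, -0.2588); from cell (5,8)
  next x-line at t=0.5901, next y-line at t=2.7819; Δt_x=1.0353, Δt_y=3.8637
    x: enter (6,8) at t=0.5901
    x: enter (7,8) at t=1.6254 ← occupied
  → r_3 = 1.6254
beam 4: φ=0°, α=30°
  dir = (cos 30°, sin 30°) = (0.8660, 0.5000); from cell (5,8)
  next x-line at t=0.6582, next y-line at t=0.5600; Δt_x=1.1547, Δt_y=2.0000
    y: enter (5,9) at t=0.5600 ← occupied
  → r_4 = 0.5600
beam 5: φ=45°, α=75°
  dir = (cos 75°, sin 75°) = (0.2588, 0.9659); from cell (5,8)
  next x-line at t=2.2023, next y-line at t=0.2899; Δt_x=3.8637, Δt_y=1.0353
    y: enter (5,9) at t=0.2899 ← occupied
  → r_5 = 0.2899
beam 6: φ=90°, α=120°
  dir = (cos 120°, sin 120°) = (-0.5000, 0.8660); from cell (5,8)
  next x-line at t=0.8600, next y-line at t=0.3233; Δt_x=2.0000, Δt_y=1.1547
    y: enter (5,9) at t=0.3233 ← occupied
  → r_6 = 0.3233
beam 7: φ=135°, α=165°
  dir = (cos 165°, sin 165°) = (-0.9659, 0.2588); from cell (5,8)
  next x-line at t=0.4452, next y-line at t=1.0818; Δt_x=1.0353, Δt_y=3.8637
    x: enter (4,8) at t=0.4452
    y: enter (4,9) at t=1.0818 ← occupied
  → r_7 = 1.0818

ranges = [7.9923, 3.1400, 1.6254, 0.5600, 0.2899, 0.3233, 1.0818]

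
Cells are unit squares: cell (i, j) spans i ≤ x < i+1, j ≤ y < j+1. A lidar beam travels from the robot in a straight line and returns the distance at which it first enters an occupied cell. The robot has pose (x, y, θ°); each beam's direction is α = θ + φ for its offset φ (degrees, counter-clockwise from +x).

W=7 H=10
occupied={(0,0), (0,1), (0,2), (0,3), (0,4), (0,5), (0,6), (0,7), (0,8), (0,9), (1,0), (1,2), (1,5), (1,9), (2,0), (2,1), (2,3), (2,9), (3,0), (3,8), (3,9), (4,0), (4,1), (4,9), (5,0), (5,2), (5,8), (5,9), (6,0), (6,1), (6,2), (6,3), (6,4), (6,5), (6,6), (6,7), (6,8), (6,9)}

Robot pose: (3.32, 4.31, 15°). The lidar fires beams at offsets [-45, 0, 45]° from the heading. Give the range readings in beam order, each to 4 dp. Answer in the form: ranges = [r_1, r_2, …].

beam 1: φ=-45°, α=330°
  direction (0.8660, -0.5000); cell (3,4); t to first gridline: x 0.7852, y 0.6200 (then +1.1547 / +2.0000)
    (3,3) via y @ 0.6200
    (4,3) via x @ 0.7852
    (5,3) via x @ 1.9399
    (5,2) via y @ 2.6200  # hit
  → r_1 = 2.6200
beam 2: φ=0°, α=15°
  direction (0.9659, 0.2588); cell (3,4); t to first gridline: x 0.7040, y 2.6660 (then +1.0353 / +3.8637)
    (4,4) via x @ 0.7040
    (5,4) via x @ 1.7393
    (5,5) via y @ 2.6660
    (6,5) via x @ 2.7745  # hit
  → r_2 = 2.7745
beam 3: φ=45°, α=60°
  direction (0.5000, 0.8660); cell (3,4); t to first gridline: x 1.3600, y 0.7967 (then +2.0000 / +1.1547)
    (3,5) via y @ 0.7967
    (4,5) via x @ 1.3600
    (4,6) via y @ 1.9514
    (4,7) via y @ 3.1061
    (5,7) via x @ 3.3600
    (5,8) via y @ 4.2608  # hit
  → r_3 = 4.2608

ranges = [2.6200, 2.7745, 4.2608]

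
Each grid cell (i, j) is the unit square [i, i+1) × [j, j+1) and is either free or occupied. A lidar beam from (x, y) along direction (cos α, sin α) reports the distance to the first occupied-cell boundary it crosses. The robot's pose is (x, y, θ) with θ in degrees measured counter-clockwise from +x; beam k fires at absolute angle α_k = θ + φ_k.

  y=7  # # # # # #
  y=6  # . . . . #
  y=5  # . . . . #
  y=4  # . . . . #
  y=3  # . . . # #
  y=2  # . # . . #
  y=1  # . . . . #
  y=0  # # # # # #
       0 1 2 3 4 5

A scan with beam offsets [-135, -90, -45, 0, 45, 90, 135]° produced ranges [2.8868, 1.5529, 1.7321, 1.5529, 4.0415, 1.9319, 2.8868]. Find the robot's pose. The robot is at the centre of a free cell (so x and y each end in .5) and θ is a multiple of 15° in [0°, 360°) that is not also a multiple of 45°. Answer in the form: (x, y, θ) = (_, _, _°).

(x, y, θ) = (2.5, 4.5, 255°)

Enumerate (i+0.5, j+0.5, θ) over the 22 free cells and 16 admissible headings. For each, cast all 7 beams and compare to the given ranges.
  (1.5, 2.5, 345°): beam 1 = 0.5774 ≠ 2.8868 ✗
  (4.5, 6.5, 165°): beam 1 = 0.5774 ≠ 2.8868 ✗
  (3.5, 6.5, 165°): beam 1 = 1.0000 ≠ 2.8868 ✗
  (4.5, 4.5, 285°): beam 1 = 4.0415 ≠ 2.8868 ✗
  …
  (2.5, 4.5, 255°): r_1=2.8868, r_2=1.5529, r_3=1.7321, r_4=1.5529, r_5=4.0415, r_6=1.9319, r_7=2.8868 — all match ✓
Only this pose fits every beam.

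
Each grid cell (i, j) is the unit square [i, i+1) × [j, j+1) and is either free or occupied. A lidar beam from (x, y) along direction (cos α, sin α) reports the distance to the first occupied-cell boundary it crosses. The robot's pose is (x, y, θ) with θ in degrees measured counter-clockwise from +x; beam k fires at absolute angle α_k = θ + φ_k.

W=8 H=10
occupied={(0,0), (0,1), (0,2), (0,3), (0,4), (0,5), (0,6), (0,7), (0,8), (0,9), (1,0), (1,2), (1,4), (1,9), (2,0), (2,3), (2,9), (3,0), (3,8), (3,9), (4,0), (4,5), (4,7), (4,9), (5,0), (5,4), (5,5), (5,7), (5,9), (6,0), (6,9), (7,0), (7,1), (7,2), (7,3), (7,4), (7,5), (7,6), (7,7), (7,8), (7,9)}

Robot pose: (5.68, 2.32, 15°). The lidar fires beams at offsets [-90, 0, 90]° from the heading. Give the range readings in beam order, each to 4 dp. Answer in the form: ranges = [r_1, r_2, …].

ranges = [1.3666, 1.3666, 1.7393]

beam 1: φ=-90°, α=285°
  d=(0.2588,-0.9659)  start (5,2)  tX=1.2364 tY=0.3313  stride 1/|dx|=3.8637 1/|dy|=1.0353
    cross y-line → (5,1), t=0.3313
    cross x-line → (6,1), t=1.2364
    cross y-line → (6,0), t=1.3666 (wall)
  → r_1 = 1.3666
beam 2: φ=0°, α=15°
  d=(0.9659,0.2588)  start (5,2)  tX=0.3313 tY=2.6273  stride 1/|dx|=1.0353 1/|dy|=3.8637
    cross x-line → (6,2), t=0.3313
    cross x-line → (7,2), t=1.3666 (wall)
  → r_2 = 1.3666
beam 3: φ=90°, α=105°
  d=(-0.2588,0.9659)  start (5,2)  tX=2.6273 tY=0.7040  stride 1/|dx|=3.8637 1/|dy|=1.0353
    cross y-line → (5,3), t=0.7040
    cross y-line → (5,4), t=1.7393 (wall)
  → r_3 = 1.7393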